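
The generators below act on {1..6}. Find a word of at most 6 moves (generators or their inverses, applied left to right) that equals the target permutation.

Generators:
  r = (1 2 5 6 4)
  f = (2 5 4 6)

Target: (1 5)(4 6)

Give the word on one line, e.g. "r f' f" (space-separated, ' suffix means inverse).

r f r' f

  after r: (1 2 5 6 4)
  after f: (1 5 2 4)
  after r': (1 2 6 5)
  after f: (1 5)(4 6)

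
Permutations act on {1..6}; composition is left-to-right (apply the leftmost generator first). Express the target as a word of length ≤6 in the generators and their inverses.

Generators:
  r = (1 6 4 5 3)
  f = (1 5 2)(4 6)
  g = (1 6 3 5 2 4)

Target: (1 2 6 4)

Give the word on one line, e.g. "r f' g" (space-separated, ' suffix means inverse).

  after f': (1 2 5)(4 6)
  after f': (1 5 2)
  after r': (1 4 6)(2 3 5)
  after g': (1 2 6 4)

f' f' r' g'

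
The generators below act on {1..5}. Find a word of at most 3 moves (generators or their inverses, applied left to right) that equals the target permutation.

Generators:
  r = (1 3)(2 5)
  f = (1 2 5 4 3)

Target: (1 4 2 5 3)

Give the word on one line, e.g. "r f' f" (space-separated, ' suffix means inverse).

f r f

  after f: (1 2 5 4 3)
  after r: (1 5 4)
  after f: (1 4 2 5 3)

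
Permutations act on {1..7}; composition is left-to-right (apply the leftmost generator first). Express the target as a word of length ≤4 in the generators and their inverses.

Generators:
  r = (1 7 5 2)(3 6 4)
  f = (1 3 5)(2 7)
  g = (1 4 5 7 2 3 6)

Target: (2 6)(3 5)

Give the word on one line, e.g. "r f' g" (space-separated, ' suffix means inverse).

  after f': (1 5 3)(2 7)
  after r': (1 7 5 4 6 3 2)
  after f: (1 2 3 7)(4 6 5)
  after r: (2 6)(3 5)

f' r' f r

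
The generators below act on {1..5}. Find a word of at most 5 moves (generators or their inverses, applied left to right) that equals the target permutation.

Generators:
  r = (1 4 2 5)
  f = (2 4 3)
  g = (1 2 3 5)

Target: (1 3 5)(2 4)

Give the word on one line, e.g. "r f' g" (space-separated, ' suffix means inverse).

g f f

  after g: (1 2 3 5)
  after f: (1 4 3 5)
  after f: (1 3 5)(2 4)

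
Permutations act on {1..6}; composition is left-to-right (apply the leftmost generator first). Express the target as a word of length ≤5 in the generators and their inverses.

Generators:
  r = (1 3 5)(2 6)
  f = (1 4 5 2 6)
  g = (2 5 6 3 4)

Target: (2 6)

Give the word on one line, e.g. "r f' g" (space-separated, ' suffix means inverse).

  after r': (1 5 3)(2 6)
  after r': (1 3 5)
  after r': (2 6)

r' r' r'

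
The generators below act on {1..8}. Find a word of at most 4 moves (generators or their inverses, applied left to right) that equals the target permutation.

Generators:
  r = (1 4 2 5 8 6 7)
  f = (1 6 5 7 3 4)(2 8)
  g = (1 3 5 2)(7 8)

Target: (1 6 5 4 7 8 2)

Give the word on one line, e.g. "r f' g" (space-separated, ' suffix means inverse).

r' r'

  after r': (1 7 6 8 5 2 4)
  after r': (1 6 5 4 7 8 2)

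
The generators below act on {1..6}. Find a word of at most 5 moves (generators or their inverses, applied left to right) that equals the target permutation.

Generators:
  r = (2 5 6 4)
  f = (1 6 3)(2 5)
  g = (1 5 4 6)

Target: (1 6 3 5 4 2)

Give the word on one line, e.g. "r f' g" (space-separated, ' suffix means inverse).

f r' r' r' g

  after f: (1 6 3)(2 5)
  after r': (1 5 4 6 3)
  after r': (1 2 4 5 6 3)
  after r': (1 4 2 6 3)
  after g: (1 6 3 5 4 2)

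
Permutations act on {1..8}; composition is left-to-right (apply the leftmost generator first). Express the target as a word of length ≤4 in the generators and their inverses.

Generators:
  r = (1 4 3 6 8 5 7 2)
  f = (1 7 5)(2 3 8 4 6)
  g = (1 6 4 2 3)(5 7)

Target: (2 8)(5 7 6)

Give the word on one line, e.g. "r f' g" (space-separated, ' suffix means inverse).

  after r: (1 4 3 6 8 5 7 2)
  after g: (1 2 6 8 7 3 4)
  after r: (2 8)(5 7 6)

r g r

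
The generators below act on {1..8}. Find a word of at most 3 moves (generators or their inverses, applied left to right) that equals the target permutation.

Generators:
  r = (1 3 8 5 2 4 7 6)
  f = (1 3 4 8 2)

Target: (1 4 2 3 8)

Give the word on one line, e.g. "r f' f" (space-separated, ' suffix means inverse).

  after f: (1 3 4 8 2)
  after f: (1 4 2 3 8)

f f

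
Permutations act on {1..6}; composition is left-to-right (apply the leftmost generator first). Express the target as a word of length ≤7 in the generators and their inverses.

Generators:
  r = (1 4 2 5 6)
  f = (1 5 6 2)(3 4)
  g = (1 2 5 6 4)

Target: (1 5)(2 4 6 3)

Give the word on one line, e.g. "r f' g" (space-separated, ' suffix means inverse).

g' g' f g' f

  after g': (1 4 6 5 2)
  after g': (1 6 2 4 5)
  after f: (1 2 3 4 6)
  after g': (2 3 6 4 5)
  after f: (1 5)(2 4 6 3)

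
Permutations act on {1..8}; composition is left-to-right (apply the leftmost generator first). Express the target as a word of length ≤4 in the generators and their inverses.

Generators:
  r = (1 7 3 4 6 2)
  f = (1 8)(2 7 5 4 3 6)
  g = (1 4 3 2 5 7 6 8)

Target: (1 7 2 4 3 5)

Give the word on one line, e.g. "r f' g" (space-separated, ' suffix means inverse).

f' f' r

  after f': (1 8)(2 6 3 4 5 7)
  after f': (2 3 5)(4 7 6)
  after r: (1 7 2 4 3 5)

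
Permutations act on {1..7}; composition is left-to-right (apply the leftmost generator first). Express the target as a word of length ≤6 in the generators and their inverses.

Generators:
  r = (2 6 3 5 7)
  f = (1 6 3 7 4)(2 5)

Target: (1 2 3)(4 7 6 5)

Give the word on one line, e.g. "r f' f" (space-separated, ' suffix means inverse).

  after f: (1 6 3 7 4)(2 5)
  after f: (1 3 4 6 7)
  after r: (1 5 7)(2 6)(3 4)
  after f: (1 2 3)(4 7 6 5)

f f r f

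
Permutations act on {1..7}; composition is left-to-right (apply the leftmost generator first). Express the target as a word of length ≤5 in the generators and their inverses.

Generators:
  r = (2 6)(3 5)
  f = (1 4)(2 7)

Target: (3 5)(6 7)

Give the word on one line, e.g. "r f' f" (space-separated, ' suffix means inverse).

  after f: (1 4)(2 7)
  after r: (1 4)(2 7 6)(3 5)
  after f': (3 5)(6 7)
  after r: (2 6 7)
  after r: (3 5)(6 7)

f r f' r r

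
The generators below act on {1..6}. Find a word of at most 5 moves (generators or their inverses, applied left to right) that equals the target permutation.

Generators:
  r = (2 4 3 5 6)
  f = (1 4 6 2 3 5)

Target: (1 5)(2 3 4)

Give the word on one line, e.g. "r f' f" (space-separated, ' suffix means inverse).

  after f': (1 5 3 2 6 4)
  after r: (1 6 3 4)
  after f': (1 4 5 3)(2 6)
  after r: (1 3)(4 6)
  after f: (1 5)(2 3 4)

f' r f' r f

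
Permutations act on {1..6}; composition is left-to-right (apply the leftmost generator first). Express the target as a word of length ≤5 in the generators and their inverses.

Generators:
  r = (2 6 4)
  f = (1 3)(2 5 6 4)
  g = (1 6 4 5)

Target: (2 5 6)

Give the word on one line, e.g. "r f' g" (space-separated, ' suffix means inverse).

r' f r f'

  after r': (2 4 6)
  after f: (1 3)(5 6)
  after r: (1 3)(2 6 5 4)
  after f': (2 5 6)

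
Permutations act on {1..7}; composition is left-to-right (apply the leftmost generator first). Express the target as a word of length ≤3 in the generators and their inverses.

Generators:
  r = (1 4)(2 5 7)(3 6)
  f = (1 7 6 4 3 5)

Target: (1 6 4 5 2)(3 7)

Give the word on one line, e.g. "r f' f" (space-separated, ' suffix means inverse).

r' f'

  after r': (1 4)(2 7 5)(3 6)
  after f': (1 6 4 5 2)(3 7)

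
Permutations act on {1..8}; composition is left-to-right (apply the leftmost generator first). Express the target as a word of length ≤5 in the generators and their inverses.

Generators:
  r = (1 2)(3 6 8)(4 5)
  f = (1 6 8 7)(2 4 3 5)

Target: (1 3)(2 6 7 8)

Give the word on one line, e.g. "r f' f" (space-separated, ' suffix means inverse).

f f r

  after f: (1 6 8 7)(2 4 3 5)
  after f: (1 8)(2 3)(4 5)(6 7)
  after r: (1 3)(2 6 7 8)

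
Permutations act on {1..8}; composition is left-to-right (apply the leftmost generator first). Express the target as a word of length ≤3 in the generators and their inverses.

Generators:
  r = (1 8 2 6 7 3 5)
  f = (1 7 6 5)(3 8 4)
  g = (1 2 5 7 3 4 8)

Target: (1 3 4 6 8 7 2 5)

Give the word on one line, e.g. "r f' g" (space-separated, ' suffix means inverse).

f g' r'

  after f: (1 7 6 5)(3 8 4)
  after g': (1 5 8 3 4 7 6 2)
  after r': (1 3 4 6 8 7 2 5)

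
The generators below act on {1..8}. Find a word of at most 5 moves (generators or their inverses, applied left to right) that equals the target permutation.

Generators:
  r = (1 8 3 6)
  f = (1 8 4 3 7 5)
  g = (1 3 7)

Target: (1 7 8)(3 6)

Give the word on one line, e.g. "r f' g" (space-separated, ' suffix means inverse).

  after g: (1 3 7)
  after g: (1 7 3)
  after r': (1 7 8)(3 6)

g g r'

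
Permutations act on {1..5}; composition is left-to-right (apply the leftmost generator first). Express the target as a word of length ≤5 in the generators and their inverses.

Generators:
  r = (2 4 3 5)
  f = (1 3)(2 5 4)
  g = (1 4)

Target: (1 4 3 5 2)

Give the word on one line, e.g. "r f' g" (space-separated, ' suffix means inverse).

r' f g r'

  after r': (2 5 3 4)
  after f: (1 3 2 4 5)
  after g: (1 3 2)(4 5)
  after r': (1 4 3 5 2)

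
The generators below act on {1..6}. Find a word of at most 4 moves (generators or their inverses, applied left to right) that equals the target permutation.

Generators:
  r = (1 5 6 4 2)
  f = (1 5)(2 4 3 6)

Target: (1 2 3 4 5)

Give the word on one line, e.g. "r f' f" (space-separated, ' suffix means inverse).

f' f' r'

  after f': (1 5)(2 6 3 4)
  after f': (2 3)(4 6)
  after r': (1 2 3 4 5)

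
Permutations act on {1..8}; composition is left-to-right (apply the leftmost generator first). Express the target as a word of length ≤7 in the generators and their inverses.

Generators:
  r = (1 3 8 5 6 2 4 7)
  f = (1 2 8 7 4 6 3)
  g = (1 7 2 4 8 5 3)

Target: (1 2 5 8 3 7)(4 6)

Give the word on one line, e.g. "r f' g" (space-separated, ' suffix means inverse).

  after g': (1 3 5 8 4 2 7)
  after f: (2 4 8 6 3 5 7)
  after r: (1 3 6 8 2 7 4 5)
  after f': (1 6 2 8)(3 4 5)
  after r: (1 2 5 8 3 7)(4 6)

g' f r f' r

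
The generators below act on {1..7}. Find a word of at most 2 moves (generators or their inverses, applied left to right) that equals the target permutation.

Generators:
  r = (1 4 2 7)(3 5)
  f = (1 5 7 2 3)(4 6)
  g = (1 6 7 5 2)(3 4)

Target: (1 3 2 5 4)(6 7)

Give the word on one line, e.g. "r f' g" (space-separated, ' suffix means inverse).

  after r: (1 4 2 7)(3 5)
  after g: (1 3 2 5 4)(6 7)

r g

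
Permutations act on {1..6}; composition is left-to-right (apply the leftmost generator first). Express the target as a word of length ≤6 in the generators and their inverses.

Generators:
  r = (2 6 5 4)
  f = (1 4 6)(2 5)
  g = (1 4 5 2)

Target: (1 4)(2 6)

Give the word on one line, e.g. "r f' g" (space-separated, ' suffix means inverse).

r f' g' f'

  after r: (2 6 5 4)
  after f': (1 6 2 4 5)
  after g': (1 6 5 2)
  after f': (1 4)(2 6)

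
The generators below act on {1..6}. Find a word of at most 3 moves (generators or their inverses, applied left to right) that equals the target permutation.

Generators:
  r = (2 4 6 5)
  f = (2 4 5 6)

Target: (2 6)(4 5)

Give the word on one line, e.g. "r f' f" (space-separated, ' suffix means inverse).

r' r'

  after r': (2 5 6 4)
  after r': (2 6)(4 5)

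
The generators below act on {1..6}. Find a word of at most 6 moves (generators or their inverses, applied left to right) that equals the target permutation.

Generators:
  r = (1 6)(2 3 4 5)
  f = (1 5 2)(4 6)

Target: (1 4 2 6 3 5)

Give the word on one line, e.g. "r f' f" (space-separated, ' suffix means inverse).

  after f: (1 5 2)(4 6)
  after r': (1 4)(2 6 3)
  after f: (1 6 3)(2 4 5)
  after f: (1 4 2 6 3 5)

f r' f f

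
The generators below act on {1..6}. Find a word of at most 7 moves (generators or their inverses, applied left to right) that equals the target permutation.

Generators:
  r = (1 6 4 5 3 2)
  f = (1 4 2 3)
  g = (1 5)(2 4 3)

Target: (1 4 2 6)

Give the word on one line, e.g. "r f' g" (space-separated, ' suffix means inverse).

g g g f' r'

  after g: (1 5)(2 4 3)
  after g: (2 3 4)
  after g: (1 5)
  after f': (1 5 3 2 4)
  after r': (1 4 2 6)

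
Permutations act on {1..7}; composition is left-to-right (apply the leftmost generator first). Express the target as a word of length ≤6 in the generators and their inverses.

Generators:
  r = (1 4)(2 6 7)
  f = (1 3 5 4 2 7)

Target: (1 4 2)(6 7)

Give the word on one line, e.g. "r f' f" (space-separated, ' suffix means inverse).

f r' f r f

  after f: (1 3 5 4 2 7)
  after r': (1 3 5)(2 6)(4 7)
  after f: (1 5 3 4)(2 6 7)
  after r: (1 5 3)(2 7 6)
  after f: (1 4 2)(6 7)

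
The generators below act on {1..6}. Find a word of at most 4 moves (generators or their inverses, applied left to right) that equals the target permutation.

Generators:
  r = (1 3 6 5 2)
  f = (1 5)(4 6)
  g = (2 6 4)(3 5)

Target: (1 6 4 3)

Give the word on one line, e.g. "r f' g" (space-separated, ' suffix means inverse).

g r r

  after g: (2 6 4)(3 5)
  after r: (1 3 2 5 6 4)
  after r: (1 6 4 3)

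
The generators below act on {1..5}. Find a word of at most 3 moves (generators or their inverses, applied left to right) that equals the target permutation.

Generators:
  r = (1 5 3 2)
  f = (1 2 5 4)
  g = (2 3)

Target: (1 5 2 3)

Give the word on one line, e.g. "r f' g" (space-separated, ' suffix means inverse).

g' r g

  after g': (2 3)
  after r: (1 5 3)
  after g: (1 5 2 3)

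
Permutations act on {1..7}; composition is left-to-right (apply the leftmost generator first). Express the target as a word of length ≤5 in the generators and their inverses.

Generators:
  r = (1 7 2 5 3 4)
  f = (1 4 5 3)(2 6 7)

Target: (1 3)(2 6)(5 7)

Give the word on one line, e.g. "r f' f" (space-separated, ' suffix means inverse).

  after r': (1 4 3 5 2 7)
  after f: (1 5 6 7 4)
  after f: (1 3)(2 6)(5 7)

r' f f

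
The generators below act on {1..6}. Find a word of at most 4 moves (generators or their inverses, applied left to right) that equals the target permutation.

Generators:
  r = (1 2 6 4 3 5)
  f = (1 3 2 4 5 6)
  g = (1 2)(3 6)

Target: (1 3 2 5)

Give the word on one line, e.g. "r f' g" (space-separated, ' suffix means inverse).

  after f': (1 6 5 4 2 3)
  after f': (1 5 2)(3 6 4)
  after r': (1 3 2 5)

f' f' r'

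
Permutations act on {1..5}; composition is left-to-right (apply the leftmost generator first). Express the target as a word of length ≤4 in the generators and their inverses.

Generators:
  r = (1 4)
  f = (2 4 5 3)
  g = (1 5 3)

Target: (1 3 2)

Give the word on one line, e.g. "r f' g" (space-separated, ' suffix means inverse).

f g' r'

  after f: (2 4 5 3)
  after g': (1 3 2 4)
  after r': (1 3 2)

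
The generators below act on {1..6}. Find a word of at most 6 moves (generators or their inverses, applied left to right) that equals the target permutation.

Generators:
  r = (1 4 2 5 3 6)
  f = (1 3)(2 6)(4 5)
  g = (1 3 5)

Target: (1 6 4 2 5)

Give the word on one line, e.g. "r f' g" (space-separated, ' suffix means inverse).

  after g: (1 3 5)
  after f': (2 6)(3 4 5)
  after r': (1 6 4 2 3)
  after g: (1 6 4 2 5)

g f' r' g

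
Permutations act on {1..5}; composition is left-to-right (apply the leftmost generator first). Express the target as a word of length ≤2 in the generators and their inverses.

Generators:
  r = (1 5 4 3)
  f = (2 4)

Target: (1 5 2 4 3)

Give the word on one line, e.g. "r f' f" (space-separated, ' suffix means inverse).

  after r: (1 5 4 3)
  after f': (1 5 2 4 3)

r f'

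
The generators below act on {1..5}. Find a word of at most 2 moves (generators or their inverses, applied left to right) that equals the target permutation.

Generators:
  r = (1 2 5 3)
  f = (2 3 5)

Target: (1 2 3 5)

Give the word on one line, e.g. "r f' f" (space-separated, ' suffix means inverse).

f' r

  after f': (2 5 3)
  after r: (1 2 3 5)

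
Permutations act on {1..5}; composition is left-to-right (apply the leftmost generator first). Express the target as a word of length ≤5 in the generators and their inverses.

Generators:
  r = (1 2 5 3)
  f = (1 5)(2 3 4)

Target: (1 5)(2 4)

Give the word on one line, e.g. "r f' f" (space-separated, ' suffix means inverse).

f f r' r'

  after f: (1 5)(2 3 4)
  after f: (2 4 3)
  after r': (1 3)(2 4 5)
  after r': (1 5)(2 4)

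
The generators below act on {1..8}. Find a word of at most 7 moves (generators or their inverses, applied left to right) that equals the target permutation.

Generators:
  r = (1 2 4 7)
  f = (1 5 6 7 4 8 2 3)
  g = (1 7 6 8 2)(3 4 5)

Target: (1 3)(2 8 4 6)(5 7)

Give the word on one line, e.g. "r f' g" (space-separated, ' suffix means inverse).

  after g': (1 2 8 6 7)(3 5 4)
  after g': (1 8 7 2 6)(3 4 5)
  after g': (1 6 2 7 8)
  after f': (1 5)(2 6 8 3)(4 7)
  after g: (1 3)(2 8 4 6)(5 7)

g' g' g' f' g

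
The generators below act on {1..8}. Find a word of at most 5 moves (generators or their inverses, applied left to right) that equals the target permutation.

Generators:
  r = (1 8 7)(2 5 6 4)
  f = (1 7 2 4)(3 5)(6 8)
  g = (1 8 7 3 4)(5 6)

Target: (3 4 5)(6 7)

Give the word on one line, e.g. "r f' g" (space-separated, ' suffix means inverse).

r g' r' r' g'

  after r: (1 8 7)(2 5 6 4)
  after g': (2 6 3 7 4)
  after r': (1 7 6 3 8)(2 5)
  after r': (1 8 7 5 4 6 3)
  after g': (3 4 5)(6 7)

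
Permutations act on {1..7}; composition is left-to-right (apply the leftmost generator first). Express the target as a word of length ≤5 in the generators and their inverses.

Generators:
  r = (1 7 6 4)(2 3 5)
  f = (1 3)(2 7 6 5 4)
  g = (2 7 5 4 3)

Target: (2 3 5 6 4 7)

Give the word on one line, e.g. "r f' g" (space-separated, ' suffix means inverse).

  after g': (2 3 4 5 7)
  after r: (1 7 3)(2 5 6 4)
  after g': (1 2 7 4 3)(5 6)
  after f': (1 4)(5 7)
  after r: (2 3 5 6 4 7)

g' r g' f' r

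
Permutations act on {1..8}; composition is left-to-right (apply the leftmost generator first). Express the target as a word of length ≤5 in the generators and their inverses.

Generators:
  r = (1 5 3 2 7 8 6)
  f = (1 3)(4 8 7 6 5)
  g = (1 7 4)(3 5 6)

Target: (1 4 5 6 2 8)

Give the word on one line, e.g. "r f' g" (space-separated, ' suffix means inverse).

  after f': (1 3)(4 5 6 7 8)
  after r': (1 5 8 4)(2 3 6)
  after g: (1 6 2 5 8)(4 7)
  after f: (1 5 7 8 3)(2 4 6)
  after f: (1 4 5 6 2 8)

f' r' g f f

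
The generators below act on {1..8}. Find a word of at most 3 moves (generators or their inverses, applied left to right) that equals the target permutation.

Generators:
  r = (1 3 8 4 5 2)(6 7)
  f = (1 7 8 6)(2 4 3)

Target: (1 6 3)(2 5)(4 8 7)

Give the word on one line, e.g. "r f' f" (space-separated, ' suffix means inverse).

  after f: (1 7 8 6)(2 4 3)
  after r: (1 6 3)(2 5)(4 8 7)

f r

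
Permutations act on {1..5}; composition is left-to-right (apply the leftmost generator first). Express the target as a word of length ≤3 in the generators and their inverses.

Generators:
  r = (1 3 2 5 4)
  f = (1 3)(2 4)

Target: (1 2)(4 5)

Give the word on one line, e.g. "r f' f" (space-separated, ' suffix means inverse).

f' r

  after f': (1 3)(2 4)
  after r: (1 2)(4 5)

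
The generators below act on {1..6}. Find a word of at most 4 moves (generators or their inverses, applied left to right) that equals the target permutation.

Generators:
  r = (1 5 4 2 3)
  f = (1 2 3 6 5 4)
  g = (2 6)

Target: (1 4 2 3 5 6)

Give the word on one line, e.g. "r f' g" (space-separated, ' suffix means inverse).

  after r': (1 3 2 4 5)
  after f: (1 6 5 2)
  after f: (1 5 3 6 4)
  after f: (1 4 2 3 5 6)

r' f f f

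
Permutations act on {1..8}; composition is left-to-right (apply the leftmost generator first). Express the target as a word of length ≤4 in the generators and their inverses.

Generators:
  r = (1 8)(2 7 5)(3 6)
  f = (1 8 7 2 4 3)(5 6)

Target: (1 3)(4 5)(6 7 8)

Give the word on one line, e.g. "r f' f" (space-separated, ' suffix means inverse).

  after f: (1 8 7 2 4 3)(5 6)
  after r: (2 4 6)(3 8 5)
  after f': (1 3)(4 5)(6 7 8)

f r f'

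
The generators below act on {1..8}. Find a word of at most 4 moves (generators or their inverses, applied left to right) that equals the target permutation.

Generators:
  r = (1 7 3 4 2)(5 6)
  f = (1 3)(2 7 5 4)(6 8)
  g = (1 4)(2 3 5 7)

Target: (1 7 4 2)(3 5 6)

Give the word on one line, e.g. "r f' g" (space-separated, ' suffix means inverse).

r' g'

  after r': (1 2 4 3 7)(5 6)
  after g': (1 7 4 2)(3 5 6)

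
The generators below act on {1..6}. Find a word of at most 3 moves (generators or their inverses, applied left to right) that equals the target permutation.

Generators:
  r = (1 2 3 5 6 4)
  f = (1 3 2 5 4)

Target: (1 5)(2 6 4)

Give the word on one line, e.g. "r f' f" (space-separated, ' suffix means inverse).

  after f: (1 3 2 5 4)
  after r: (1 5)(2 6 4)

f r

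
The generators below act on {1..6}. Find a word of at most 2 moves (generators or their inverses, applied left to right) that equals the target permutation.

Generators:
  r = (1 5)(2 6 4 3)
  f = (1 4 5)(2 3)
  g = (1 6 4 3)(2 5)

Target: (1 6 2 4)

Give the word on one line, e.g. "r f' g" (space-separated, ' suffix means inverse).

  after f: (1 4 5)(2 3)
  after r': (1 6 2 4)

f r'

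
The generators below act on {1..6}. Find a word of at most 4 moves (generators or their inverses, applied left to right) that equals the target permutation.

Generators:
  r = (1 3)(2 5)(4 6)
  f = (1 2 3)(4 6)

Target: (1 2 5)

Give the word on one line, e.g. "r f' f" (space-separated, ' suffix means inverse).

  after r': (1 3)(2 5)(4 6)
  after f': (1 2 5)

r' f'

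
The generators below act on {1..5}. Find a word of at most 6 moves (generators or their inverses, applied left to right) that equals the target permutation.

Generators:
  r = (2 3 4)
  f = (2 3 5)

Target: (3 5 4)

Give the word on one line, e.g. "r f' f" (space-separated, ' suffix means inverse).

  after f: (2 3 5)
  after f: (2 5 3)
  after r: (2 5 4)
  after f: (3 5 4)

f f r f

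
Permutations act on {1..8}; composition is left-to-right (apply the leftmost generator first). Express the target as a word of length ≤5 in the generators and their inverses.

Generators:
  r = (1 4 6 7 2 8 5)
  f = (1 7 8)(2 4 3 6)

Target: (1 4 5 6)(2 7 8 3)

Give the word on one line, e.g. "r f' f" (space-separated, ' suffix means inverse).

  after f': (1 8 7)(2 6 3 4)
  after r': (1 2 4 7 5 8 6 3)
  after f': (1 6 4)(3 8)(5 7)
  after r': (1 4 5 6)(2 7 8 3)

f' r' f' r'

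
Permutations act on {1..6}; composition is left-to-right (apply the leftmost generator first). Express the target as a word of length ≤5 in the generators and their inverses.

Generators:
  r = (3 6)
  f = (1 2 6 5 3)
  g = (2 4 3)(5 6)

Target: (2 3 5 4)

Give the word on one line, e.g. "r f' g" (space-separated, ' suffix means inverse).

g g g r' g'

  after g: (2 4 3)(5 6)
  after g: (2 3 4)
  after g: (5 6)
  after r': (3 6 5)
  after g': (2 3 5 4)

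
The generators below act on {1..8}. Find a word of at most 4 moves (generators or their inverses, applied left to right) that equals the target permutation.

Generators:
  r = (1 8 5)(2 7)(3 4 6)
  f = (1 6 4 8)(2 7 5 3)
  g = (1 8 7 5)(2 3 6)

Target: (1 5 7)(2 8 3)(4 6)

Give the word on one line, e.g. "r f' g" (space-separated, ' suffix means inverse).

  after r: (1 8 5)(2 7)(3 4 6)
  after f: (2 5 6)(3 8)
  after g: (1 8 6 3 7 5 2)
  after r: (1 5 7)(2 8 3)(4 6)

r f g r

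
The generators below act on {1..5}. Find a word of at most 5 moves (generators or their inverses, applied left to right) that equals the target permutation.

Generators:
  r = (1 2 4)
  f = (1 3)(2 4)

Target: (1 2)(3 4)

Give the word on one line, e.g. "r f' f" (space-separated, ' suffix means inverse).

  after r': (1 4 2)
  after f: (1 2 3)
  after r': (2 3 4)
  after r': (1 4)(2 3)
  after f: (1 2)(3 4)

r' f r' r' f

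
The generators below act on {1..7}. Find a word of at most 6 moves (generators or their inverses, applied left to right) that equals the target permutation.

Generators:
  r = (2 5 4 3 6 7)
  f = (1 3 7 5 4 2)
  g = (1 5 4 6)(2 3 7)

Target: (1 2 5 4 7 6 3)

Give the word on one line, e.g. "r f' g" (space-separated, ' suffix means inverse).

f' f' r g'

  after f': (1 2 4 5 7 3)
  after f': (1 4 7)(2 5 3)
  after r: (1 3 5 6 7)(2 4)
  after g': (1 2 5 4 7 6 3)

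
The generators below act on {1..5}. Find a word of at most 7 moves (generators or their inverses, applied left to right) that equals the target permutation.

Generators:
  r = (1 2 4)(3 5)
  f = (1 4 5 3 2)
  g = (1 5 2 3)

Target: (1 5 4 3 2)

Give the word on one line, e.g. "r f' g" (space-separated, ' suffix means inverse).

  after g: (1 5 2 3)
  after r': (1 3 4 2 5)
  after f': (1 5 2 4 3)
  after r': (1 3 4 5)
  after r': (1 5 4 3 2)

g r' f' r' r'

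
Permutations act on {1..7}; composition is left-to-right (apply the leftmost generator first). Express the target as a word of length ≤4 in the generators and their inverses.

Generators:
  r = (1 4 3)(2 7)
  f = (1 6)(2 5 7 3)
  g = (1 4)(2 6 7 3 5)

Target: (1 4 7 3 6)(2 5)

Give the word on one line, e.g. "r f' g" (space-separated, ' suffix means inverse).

  after r: (1 4 3)(2 7)
  after f': (1 4 7 3 6)(2 5)

r f'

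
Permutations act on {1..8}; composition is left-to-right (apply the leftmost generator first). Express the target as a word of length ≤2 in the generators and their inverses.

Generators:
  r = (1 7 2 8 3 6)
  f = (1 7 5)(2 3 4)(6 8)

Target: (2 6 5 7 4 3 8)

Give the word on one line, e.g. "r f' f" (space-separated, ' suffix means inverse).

  after r: (1 7 2 8 3 6)
  after f': (2 6 5 7 4 3 8)

r f'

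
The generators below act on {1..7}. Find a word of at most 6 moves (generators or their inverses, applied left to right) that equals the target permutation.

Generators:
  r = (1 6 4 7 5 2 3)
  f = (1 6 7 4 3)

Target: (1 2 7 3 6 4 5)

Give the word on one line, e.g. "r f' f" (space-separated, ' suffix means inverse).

  after f: (1 6 7 4 3)
  after r': (2 5 7 6 4)
  after f': (1 3 4 2 5 6 7)
  after r': (1 2 7 3 6 4 5)

f r' f' r'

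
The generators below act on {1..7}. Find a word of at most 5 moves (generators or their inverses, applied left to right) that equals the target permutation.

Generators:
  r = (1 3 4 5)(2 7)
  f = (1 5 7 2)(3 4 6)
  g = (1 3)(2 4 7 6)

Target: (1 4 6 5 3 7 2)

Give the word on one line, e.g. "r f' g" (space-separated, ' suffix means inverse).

f' g' r f'

  after f': (1 2 7 5)(3 6 4)
  after g': (1 6 2 4)(3 7 5)
  after r: (1 6 7)(2 5 4 3)
  after f': (1 4 6 5 3 7 2)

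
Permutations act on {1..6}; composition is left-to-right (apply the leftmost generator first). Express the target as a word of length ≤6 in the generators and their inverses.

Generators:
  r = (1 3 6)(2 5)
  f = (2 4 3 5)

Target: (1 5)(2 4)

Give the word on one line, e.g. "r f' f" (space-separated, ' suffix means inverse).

r f f r'

  after r: (1 3 6)(2 5)
  after f: (1 5 4 3 6)
  after f: (1 2 4 5 3 6)
  after r': (1 5)(2 4)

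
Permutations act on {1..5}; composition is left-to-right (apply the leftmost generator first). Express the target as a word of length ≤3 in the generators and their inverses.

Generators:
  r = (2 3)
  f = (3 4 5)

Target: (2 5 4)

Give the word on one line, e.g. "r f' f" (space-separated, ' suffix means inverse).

r' f' r'

  after r': (2 3)
  after f': (2 5 4 3)
  after r': (2 5 4)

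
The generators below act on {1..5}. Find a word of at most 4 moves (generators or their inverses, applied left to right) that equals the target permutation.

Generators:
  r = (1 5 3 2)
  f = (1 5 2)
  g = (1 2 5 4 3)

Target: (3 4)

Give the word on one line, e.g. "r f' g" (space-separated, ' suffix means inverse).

g' r f

  after g': (1 3 4 5 2)
  after r: (1 2 5)(3 4)
  after f: (3 4)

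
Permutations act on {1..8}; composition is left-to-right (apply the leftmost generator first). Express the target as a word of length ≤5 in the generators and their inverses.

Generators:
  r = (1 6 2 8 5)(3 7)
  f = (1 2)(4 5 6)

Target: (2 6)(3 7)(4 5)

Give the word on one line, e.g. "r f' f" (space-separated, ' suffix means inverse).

r f r' f r

  after r: (1 6 2 8 5)(3 7)
  after f: (1 4 5 2 8 6)(3 7)
  after r': (1 4 8)(5 6)
  after f: (1 5 4 8 2)
  after r: (2 6)(3 7)(4 5)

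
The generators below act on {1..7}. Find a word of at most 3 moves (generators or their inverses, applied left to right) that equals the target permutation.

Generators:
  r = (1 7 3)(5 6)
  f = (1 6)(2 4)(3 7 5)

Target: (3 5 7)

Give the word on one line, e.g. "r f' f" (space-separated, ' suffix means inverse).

  after f: (1 6)(2 4)(3 7 5)
  after f: (3 5 7)

f f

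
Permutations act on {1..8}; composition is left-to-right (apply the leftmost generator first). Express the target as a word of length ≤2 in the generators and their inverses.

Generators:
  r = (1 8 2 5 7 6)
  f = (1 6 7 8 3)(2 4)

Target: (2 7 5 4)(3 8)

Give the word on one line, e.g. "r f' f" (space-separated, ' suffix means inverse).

r' f'

  after r': (1 6 7 5 2 8)
  after f': (2 7 5 4)(3 8)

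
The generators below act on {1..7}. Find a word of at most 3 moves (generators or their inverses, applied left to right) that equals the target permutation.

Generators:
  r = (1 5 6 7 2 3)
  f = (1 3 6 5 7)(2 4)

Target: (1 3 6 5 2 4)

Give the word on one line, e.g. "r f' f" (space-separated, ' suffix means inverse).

f' r r

  after f': (1 7 5 6 3)(2 4)
  after r: (1 2 4 3 5 7 6)
  after r: (1 3 6 5 2 4)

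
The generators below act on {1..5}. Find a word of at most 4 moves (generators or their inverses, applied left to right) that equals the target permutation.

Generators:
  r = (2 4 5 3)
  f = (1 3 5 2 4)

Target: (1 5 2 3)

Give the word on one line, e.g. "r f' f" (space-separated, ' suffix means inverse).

  after r: (2 4 5 3)
  after f: (1 3 4 2)
  after f: (1 5 2 3)

r f f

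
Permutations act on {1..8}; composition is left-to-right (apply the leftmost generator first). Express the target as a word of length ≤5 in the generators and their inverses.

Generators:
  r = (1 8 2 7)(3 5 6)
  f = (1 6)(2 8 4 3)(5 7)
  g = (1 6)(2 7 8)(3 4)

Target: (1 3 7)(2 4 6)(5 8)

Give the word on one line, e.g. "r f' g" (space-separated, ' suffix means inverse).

r' f r'

  after r': (1 7 2 8)(3 6 5)
  after f: (1 5 2 4 3)(6 7 8)
  after r': (1 3 7)(2 4 6)(5 8)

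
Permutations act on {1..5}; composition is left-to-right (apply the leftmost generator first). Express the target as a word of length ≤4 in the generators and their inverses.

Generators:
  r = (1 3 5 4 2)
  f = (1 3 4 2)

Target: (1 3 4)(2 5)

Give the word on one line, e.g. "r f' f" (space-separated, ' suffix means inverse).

r r r f'

  after r: (1 3 5 4 2)
  after r: (1 5 2 3 4)
  after r: (1 4 3 2 5)
  after f': (1 3 4)(2 5)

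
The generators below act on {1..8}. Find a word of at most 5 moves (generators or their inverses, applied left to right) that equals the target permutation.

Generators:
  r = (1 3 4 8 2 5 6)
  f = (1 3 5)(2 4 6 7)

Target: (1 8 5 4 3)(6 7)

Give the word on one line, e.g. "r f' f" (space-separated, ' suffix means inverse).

  after f: (1 3 5)(2 4 6 7)
  after r: (1 4)(2 8)(3 6 7 5)
  after r: (1 8 5 4 3)(6 7)

f r r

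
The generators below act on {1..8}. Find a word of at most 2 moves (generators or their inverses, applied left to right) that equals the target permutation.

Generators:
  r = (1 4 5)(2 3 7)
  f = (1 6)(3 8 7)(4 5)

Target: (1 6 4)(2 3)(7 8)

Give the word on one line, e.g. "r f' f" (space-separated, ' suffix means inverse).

f' r

  after f': (1 6)(3 7 8)(4 5)
  after r: (1 6 4)(2 3)(7 8)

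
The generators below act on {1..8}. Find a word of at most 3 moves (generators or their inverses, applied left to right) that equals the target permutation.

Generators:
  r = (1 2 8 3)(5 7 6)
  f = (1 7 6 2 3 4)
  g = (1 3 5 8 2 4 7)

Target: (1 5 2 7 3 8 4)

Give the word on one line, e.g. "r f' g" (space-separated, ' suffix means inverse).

g g

  after g: (1 3 5 8 2 4 7)
  after g: (1 5 2 7 3 8 4)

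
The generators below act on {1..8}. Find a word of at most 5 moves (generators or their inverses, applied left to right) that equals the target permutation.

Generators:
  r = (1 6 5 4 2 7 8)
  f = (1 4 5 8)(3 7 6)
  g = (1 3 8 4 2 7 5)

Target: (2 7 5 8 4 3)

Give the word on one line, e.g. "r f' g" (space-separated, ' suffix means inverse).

r g f' r r

  after r: (1 6 5 4 2 7 8)
  after g: (1 6)(2 5)(3 8)(4 7)
  after f': (1 7)(2 4 3 5)(6 8)
  after r: (1 8 5 7 6)(3 4)
  after r: (2 7 5 8 4 3)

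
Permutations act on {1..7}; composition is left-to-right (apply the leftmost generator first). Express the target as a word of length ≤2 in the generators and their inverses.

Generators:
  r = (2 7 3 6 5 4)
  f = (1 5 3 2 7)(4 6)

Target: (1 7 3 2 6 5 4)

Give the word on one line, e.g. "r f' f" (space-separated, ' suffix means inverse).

  after r': (2 4 5 6 3 7)
  after f': (1 7 3 2 6 5 4)

r' f'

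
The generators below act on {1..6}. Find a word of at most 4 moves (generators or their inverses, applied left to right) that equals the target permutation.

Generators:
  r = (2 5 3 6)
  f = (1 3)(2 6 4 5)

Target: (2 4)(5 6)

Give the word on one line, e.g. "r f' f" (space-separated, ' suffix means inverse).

f f

  after f: (1 3)(2 6 4 5)
  after f: (2 4)(5 6)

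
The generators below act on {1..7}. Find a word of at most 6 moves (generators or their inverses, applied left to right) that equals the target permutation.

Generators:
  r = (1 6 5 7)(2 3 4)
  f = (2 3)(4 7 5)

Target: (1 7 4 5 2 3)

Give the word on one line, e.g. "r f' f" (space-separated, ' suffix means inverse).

  after f': (2 3)(4 5 7)
  after r': (1 7 3 4 6)
  after f': (1 4 6)(2 3 5 7)
  after f': (1 5 4 6)(3 7)
  after r: (1 7 4 5 2 3)

f' r' f' f' r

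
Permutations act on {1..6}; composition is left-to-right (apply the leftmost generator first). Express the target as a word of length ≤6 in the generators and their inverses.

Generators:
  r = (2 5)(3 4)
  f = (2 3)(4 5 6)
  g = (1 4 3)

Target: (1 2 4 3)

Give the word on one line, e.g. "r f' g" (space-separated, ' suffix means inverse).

f' f' r' g' f'

  after f': (2 3)(4 6 5)
  after f': (4 5 6)
  after r': (2 5 6 3 4)
  after g': (1 3)(2 5 6 4)
  after f': (1 2 4 3)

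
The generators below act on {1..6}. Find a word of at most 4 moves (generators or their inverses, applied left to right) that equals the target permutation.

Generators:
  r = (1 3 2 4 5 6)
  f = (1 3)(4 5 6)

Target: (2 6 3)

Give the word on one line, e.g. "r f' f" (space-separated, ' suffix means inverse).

  after r: (1 3 2 4 5 6)
  after f': (2 6 3)

r f'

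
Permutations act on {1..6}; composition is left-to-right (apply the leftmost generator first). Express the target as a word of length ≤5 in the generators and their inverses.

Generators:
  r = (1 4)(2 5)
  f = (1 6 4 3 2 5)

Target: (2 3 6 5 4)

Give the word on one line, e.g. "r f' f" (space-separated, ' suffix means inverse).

r f' f'

  after r: (1 4)(2 5)
  after f': (1 6)(3 4 5)
  after f': (2 3 6 5 4)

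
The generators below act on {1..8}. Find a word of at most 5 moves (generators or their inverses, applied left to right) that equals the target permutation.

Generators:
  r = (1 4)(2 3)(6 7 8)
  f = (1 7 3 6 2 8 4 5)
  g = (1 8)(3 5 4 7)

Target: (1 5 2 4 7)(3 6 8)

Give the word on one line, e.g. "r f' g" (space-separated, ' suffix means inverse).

  after g': (1 8)(3 7 4 5)
  after r': (1 7)(2 3 6 8 4 5)
  after f': (2 7 5 6)
  after f': (1 5 3 7 4 8 2)
  after r': (1 5 2 4 7)(3 6 8)

g' r' f' f' r'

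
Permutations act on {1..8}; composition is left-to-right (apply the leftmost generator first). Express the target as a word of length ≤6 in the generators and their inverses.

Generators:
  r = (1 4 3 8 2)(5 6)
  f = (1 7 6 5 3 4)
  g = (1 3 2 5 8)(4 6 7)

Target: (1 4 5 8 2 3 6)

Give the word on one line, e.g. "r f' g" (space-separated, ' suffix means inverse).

  after f: (1 7 6 5 3 4)
  after r: (1 7 5 8 2)
  after f': (2 4 3 5 8)(6 7)
  after f': (1 4 5 8 2 3 6)

f r f' f'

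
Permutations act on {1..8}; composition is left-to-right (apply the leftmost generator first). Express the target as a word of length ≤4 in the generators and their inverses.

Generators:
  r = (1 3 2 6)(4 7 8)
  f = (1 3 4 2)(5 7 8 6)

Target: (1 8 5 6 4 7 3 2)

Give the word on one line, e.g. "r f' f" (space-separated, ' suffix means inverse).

r' f'

  after r': (1 6 2 3)(4 8 7)
  after f': (1 8 5 6 4 7 3 2)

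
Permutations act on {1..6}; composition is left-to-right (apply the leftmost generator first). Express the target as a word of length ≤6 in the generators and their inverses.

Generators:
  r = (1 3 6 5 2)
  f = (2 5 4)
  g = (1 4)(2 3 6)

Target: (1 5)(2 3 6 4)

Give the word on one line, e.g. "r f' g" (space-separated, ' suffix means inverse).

  after g: (1 4)(2 3 6)
  after r: (1 4 3 5 2 6)
  after f': (1 5 4 3 2 6)
  after g': (1 5)(2 3 6 4)

g r f' g'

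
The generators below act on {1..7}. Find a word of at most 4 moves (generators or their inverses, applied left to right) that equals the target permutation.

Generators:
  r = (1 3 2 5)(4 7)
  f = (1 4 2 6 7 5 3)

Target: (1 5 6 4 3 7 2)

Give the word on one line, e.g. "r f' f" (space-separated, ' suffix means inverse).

  after f': (1 3 5 7 6 2 4)
  after f': (1 5 6 4 3 7 2)

f' f'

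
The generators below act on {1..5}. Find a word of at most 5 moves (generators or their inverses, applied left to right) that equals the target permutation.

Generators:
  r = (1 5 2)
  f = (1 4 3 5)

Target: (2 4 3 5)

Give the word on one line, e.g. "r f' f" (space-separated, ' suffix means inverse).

r' r' f

  after r': (1 2 5)
  after r': (1 5 2)
  after f: (2 4 3 5)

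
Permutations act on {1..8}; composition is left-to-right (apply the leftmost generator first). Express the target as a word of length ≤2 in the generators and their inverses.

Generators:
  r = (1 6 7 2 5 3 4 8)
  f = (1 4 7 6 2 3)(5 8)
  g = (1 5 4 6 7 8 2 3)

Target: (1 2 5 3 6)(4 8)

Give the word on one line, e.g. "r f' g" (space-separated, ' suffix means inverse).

g' f'

  after g': (1 3 2 8 7 6 4 5)
  after f': (1 2 5 3 6)(4 8)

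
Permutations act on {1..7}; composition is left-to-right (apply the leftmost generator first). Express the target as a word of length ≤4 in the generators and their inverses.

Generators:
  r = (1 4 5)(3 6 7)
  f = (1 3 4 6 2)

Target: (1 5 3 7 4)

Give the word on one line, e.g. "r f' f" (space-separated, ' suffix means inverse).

f f r f

  after f: (1 3 4 6 2)
  after f: (1 4 2 3 6)
  after r: (1 5)(2 6 4)(3 7)
  after f: (1 5 3 7 4)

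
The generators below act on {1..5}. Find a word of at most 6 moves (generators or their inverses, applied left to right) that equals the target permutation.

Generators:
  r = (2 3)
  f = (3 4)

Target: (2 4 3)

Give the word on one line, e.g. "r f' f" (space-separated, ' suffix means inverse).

  after r: (2 3)
  after f: (2 4 3)
  after f: (2 3)
  after f: (2 4 3)

r f f f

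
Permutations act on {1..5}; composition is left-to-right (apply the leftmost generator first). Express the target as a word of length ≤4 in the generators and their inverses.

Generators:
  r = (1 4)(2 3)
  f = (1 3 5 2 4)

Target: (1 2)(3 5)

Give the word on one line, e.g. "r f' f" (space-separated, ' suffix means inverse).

  after f: (1 3 5 2 4)
  after r: (1 2)(3 5)

f r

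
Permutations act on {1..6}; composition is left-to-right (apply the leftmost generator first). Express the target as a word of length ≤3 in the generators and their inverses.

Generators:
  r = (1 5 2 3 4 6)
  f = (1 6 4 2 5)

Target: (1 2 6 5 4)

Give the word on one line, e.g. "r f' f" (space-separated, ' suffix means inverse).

f' f'

  after f': (1 5 2 4 6)
  after f': (1 2 6 5 4)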